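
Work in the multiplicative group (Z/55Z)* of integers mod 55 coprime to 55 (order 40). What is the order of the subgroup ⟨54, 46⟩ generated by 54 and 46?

20

|⟨54⟩| = 2 and |⟨46⟩| = 10, so |H| is a multiple of lcm(2, 10) = 10 and divides |G| = 40.
Closing under the operation: H = {1, 4, 6, 9, 14, 16, 19, 21, 24, 26, 29, 31, 34, 36, 39, 41, 46, 49, 51, 54}, so |H| = 20.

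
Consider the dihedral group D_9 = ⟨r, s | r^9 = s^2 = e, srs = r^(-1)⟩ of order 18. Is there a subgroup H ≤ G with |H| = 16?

16 does not divide |G| = 18, so by Lagrange no subgroup of order 16 exists.

No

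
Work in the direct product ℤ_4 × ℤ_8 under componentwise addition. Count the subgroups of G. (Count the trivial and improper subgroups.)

|G| = 32, so by Lagrange every subgroup order divides 32. Divisors: 1, 2, 4, 8, 16, 32.
Subgroups by order — order 1: 1; order 2: 3; order 4: 7; order 8: 7; order 16: 3; order 32: 1.
Total: 1 + 3 + 7 + 7 + 3 + 1 = 22.

22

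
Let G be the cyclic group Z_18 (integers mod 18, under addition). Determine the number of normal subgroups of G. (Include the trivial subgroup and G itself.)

6

G is abelian, so every subgroup is normal.
G has 6 subgroups in total, hence 6 normal subgroups.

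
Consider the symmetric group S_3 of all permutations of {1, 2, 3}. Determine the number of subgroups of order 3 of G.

|G| = 6 and 3 | 6, so subgroups of order 3 are possible by Lagrange.
The subgroups of order 3 are: {e, (1 2 3), (1 3 2)}.
So G has 1 subgroup of order 3.

1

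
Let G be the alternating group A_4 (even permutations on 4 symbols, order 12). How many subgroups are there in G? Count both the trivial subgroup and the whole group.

|G| = 12, so by Lagrange every subgroup order divides 12. Divisors: 1, 2, 3, 4, 6, 12.
Subgroups by order — order 1: 1; order 2: 3; order 3: 4; order 4: 1; order 6: 0; order 12: 1.
Total: 1 + 3 + 4 + 1 + 0 + 1 = 10.

10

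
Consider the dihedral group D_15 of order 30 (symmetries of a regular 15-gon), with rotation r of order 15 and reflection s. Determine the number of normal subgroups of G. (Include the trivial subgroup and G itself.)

5

G has 28 subgroups. Checking conjugation-invariance by order — order 1: 1/1 normal; order 2: 0/15 normal; order 3: 1/1 normal; order 5: 1/1 normal; order 6: 0/5 normal; order 10: 0/3 normal; order 15: 1/1 normal; order 30: 1/1 normal.
Total normal subgroups: 5.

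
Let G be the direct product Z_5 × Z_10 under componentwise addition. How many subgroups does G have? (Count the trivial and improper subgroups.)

|G| = 50, so by Lagrange every subgroup order divides 50. Divisors: 1, 2, 5, 10, 25, 50.
Subgroups by order — order 1: 1; order 2: 1; order 5: 6; order 10: 6; order 25: 1; order 50: 1.
Total: 1 + 1 + 6 + 6 + 1 + 1 = 16.

16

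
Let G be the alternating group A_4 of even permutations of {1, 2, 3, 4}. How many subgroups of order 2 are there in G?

|G| = 12 and 2 | 12, so subgroups of order 2 are possible by Lagrange.
The subgroups of order 2 are: {e, (1 2)(3 4)}; {e, (1 3)(2 4)}; {e, (1 4)(2 3)}.
So G has 3 subgroups of order 2.

3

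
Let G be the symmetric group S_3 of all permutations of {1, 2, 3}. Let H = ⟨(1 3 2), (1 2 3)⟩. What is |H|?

3

|⟨(1 3 2)⟩| = 3 and |⟨(1 2 3)⟩| = 3, so |H| is a multiple of lcm(3, 3) = 3 and divides |G| = 6.
Closing under the operation: H = {e, (1 2 3), (1 3 2)}, so |H| = 3.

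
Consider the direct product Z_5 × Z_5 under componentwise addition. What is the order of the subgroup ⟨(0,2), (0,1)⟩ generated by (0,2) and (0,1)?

|⟨(0,2)⟩| = 5 and |⟨(0,1)⟩| = 5, so |H| is a multiple of lcm(5, 5) = 5 and divides |G| = 25.
Closing under the operation: H = {(0,0), (0,1), (0,2), (0,3), (0,4)}, so |H| = 5.

5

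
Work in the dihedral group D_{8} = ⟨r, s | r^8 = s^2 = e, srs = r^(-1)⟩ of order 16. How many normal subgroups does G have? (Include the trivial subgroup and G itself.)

7

G has 19 subgroups. Checking conjugation-invariance by order — order 1: 1/1 normal; order 2: 1/9 normal; order 4: 1/5 normal; order 8: 3/3 normal; order 16: 1/1 normal.
Total normal subgroups: 7.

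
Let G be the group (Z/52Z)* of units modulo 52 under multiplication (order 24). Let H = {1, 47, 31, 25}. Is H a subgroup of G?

|H| = 4 divides |G| = 24, consistent with Lagrange.
H contains the identity, every element's inverse is in H, and H is closed under ·: it is a subgroup.
In fact H = ⟨47⟩.

Yes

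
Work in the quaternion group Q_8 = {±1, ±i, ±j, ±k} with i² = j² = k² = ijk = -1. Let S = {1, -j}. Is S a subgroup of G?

-j ∈ S but its inverse j ∉ S, so S is not a subgroup.

No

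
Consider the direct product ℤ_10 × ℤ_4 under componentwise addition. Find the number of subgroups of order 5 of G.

|G| = 40 and 5 | 40, so subgroups of order 5 are possible by Lagrange.
The subgroups of order 5 are: {(0,0), (2,0), (4,0), (6,0), (8,0)}.
So G has 1 subgroup of order 5.

1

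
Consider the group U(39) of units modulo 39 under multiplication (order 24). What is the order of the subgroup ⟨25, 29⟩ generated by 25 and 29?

|⟨25⟩| = 2 and |⟨29⟩| = 6, so |H| is a multiple of lcm(2, 6) = 6 and divides |G| = 24.
Closing under the operation: H = {1, 4, 10, 14, 16, 17, 22, 23, 25, 29, 35, 38}, so |H| = 12.

12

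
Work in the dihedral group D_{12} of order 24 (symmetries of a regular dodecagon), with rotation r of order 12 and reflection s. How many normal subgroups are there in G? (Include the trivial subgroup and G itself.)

G has 34 subgroups. Checking conjugation-invariance by order — order 1: 1/1 normal; order 2: 1/13 normal; order 3: 1/1 normal; order 4: 1/7 normal; order 6: 1/5 normal; order 8: 0/3 normal; order 12: 3/3 normal; order 24: 1/1 normal.
Total normal subgroups: 9.

9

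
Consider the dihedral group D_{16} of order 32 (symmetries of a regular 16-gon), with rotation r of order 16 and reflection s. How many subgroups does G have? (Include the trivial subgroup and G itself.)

36

|G| = 32, so by Lagrange every subgroup order divides 32. Divisors: 1, 2, 4, 8, 16, 32.
Subgroups by order — order 1: 1; order 2: 17; order 4: 9; order 8: 5; order 16: 3; order 32: 1.
Total: 1 + 17 + 9 + 5 + 3 + 1 = 36.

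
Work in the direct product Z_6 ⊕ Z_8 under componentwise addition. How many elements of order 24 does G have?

16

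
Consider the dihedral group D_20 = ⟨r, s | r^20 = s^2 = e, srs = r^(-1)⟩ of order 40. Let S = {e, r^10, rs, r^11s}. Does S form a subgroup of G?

Yes

|S| = 4 divides |G| = 40, consistent with Lagrange.
S contains the identity, every element's inverse is in S, and S is closed under ·: it is a subgroup.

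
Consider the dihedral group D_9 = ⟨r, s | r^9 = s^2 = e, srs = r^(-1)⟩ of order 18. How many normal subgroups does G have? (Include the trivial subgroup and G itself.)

4

G has 16 subgroups. Checking conjugation-invariance by order — order 1: 1/1 normal; order 2: 0/9 normal; order 3: 1/1 normal; order 6: 0/3 normal; order 9: 1/1 normal; order 18: 1/1 normal.
Total normal subgroups: 4.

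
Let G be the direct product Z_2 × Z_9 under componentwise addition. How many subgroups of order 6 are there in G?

|G| = 18 and 6 | 18, so subgroups of order 6 are possible by Lagrange.
The subgroups of order 6 are: {(0,0), (0,3), (0,6), (1,0), (1,3), (1,6)}.
So G has 1 subgroup of order 6.

1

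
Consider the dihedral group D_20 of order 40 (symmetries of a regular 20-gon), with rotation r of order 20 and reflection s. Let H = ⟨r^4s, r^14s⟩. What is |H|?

4

|⟨r^4s⟩| = 2 and |⟨r^14s⟩| = 2, so |H| is a multiple of lcm(2, 2) = 2 and divides |G| = 40.
Closing under the operation: H = {e, r^10, r^4s, r^14s}, so |H| = 4.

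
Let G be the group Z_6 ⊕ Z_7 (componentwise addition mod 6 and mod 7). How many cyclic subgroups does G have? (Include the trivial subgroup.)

8

A cyclic subgroup of order d is generated by each of its φ(d) elements of order d, so the cyclic subgroups of order d number (#elements of order d)/φ(d).
Cyclic subgroups by order — order 1: 1; order 2: 1; order 3: 1; order 6: 1; order 7: 1; order 14: 1; order 21: 1; order 42: 1.
Total: 8.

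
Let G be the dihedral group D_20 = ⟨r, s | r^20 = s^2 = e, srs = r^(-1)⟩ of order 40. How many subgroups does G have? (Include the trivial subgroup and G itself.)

48

|G| = 40, so by Lagrange every subgroup order divides 40. Divisors: 1, 2, 4, 5, 8, 10, 20, 40.
Subgroups by order — order 1: 1; order 2: 21; order 4: 11; order 5: 1; order 8: 5; order 10: 5; order 20: 3; order 40: 1.
Total: 1 + 21 + 11 + 1 + 5 + 5 + 3 + 1 = 48.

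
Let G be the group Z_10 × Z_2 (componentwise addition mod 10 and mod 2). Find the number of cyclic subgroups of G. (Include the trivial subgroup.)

8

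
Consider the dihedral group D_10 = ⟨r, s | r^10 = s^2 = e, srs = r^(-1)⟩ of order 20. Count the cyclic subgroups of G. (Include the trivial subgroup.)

14

Each element a generates a cyclic subgroup ⟨a⟩; distinct elements may generate the same one (a cyclic group of order d has φ(d) generators).
Cyclic subgroups by order — order 1: 1; order 2: 11; order 5: 1; order 10: 1.
Total: 14.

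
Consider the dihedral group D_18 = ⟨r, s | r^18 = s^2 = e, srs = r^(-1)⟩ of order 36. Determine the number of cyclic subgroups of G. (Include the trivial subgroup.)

Group the elements of G by the cyclic subgroup they generate; each cyclic subgroup of order d accounts for φ(d) elements.
Cyclic subgroups by order — order 1: 1; order 2: 19; order 3: 1; order 6: 1; order 9: 1; order 18: 1.
Total: 24.

24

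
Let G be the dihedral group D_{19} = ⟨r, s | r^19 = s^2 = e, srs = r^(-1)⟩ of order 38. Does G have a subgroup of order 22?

No

22 does not divide |G| = 38, so by Lagrange no subgroup of order 22 exists.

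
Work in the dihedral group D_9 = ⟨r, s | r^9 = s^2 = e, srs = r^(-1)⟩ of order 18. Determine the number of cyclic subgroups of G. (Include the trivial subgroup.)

12

A cyclic subgroup of order d is generated by each of its φ(d) elements of order d, so the cyclic subgroups of order d number (#elements of order d)/φ(d).
Cyclic subgroups by order — order 1: 1; order 2: 9; order 3: 1; order 9: 1.
Total: 12.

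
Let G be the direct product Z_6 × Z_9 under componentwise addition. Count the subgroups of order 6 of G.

4

|G| = 54 and 6 | 54, so subgroups of order 6 are possible by Lagrange.
The subgroups of order 6 are: {(0,0), (0,3), (0,6), (3,0), (3,3), (3,6)}; {(0,0), (1,0), (2,0), (3,0), (4,0), (5,0)}; {(0,0), (1,3), (2,6), (3,0), (4,3), (5,6)}; {(0,0), (1,6), (2,3), (3,0), (4,6), (5,3)}.
So G has 4 subgroups of order 6.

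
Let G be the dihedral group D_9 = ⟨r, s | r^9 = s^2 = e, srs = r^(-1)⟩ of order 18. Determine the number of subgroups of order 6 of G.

|G| = 18 and 6 | 18, so subgroups of order 6 are possible by Lagrange.
The subgroups of order 6 are: {e, r^3, r^6, r^2s, r^5s, r^8s}; {e, r^3, r^6, s, r^3s, r^6s}; {e, r^3, r^6, rs, r^4s, r^7s}.
So G has 3 subgroups of order 6.

3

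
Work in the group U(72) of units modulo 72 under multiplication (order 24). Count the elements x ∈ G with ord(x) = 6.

Enumerating element orders in G gives 14 elements of order 6.

14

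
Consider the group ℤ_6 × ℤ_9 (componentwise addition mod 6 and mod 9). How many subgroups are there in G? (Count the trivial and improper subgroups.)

|G| = 54, so by Lagrange every subgroup order divides 54. Divisors: 1, 2, 3, 6, 9, 18, 27, 54.
Subgroups by order — order 1: 1; order 2: 1; order 3: 4; order 6: 4; order 9: 4; order 18: 4; order 27: 1; order 54: 1.
Total: 1 + 1 + 4 + 4 + 4 + 4 + 1 + 1 = 20.

20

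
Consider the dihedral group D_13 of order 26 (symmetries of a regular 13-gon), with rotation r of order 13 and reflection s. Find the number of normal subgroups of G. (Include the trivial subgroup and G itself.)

G has 16 subgroups. Checking conjugation-invariance by order — order 1: 1/1 normal; order 2: 0/13 normal; order 13: 1/1 normal; order 26: 1/1 normal.
Total normal subgroups: 3.

3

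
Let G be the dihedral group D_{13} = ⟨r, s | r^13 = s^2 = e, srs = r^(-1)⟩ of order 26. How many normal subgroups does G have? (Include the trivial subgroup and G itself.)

3

G has 16 subgroups. Checking conjugation-invariance by order — order 1: 1/1 normal; order 2: 0/13 normal; order 13: 1/1 normal; order 26: 1/1 normal.
Total normal subgroups: 3.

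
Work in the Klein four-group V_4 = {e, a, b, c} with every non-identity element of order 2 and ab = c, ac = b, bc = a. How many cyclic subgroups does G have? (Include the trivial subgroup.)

Group the elements of G by the cyclic subgroup they generate; each cyclic subgroup of order d accounts for φ(d) elements.
Cyclic subgroups by order — order 1: 1; order 2: 3.
Total: 4.

4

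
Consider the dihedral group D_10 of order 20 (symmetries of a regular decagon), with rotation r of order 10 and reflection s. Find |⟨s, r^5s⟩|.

4

|⟨s⟩| = 2 and |⟨r^5s⟩| = 2, so |H| is a multiple of lcm(2, 2) = 2 and divides |G| = 20.
Closing under the operation: H = {e, r^5, s, r^5s}, so |H| = 4.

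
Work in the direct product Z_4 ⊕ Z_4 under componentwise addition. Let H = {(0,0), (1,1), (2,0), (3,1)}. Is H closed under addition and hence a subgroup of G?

(3,1) ∈ H but its inverse (1,3) ∉ H, so H is not a subgroup.

No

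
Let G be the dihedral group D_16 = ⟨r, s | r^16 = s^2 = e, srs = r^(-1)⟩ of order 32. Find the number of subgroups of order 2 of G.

|G| = 32 and 2 | 32, so subgroups of order 2 are possible by Lagrange.
The subgroups of order 2 are: {e, r^10s}; {e, r^11s}; {e, r^12s}; {e, r^13s}; … (17 in all).
So G has 17 subgroups of order 2.

17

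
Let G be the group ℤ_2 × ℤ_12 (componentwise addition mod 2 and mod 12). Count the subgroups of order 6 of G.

3

|G| = 24 and 6 | 24, so subgroups of order 6 are possible by Lagrange.
The subgroups of order 6 are: {(0,0), (0,2), (0,4), (0,6), (0,8), (0,10)}; {(0,0), (0,4), (0,8), (1,0), (1,4), (1,8)}; {(0,0), (0,4), (0,8), (1,2), (1,6), (1,10)}.
So G has 3 subgroups of order 6.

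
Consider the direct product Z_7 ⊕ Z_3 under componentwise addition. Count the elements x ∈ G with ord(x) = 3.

2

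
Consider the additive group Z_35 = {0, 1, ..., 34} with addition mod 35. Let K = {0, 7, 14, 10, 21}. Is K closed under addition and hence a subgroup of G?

No

7 ∈ K but its inverse 28 ∉ K, so K is not a subgroup.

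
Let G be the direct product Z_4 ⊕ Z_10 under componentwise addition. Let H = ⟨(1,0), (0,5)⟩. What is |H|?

|⟨(1,0)⟩| = 4 and |⟨(0,5)⟩| = 2, so |H| is a multiple of lcm(4, 2) = 4 and divides |G| = 40.
Closing under the operation: H = {(0,0), (0,5), (1,0), (1,5), (2,0), (2,5), (3,0), (3,5)}, so |H| = 8.

8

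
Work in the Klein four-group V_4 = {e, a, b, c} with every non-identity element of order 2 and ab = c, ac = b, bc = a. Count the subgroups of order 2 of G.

3

|G| = 4 and 2 | 4, so subgroups of order 2 are possible by Lagrange.
The subgroups of order 2 are: {e, a}; {e, b}; {e, c}.
So G has 3 subgroups of order 2.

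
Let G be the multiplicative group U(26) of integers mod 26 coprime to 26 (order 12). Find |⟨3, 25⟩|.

|⟨3⟩| = 3 and |⟨25⟩| = 2, so |H| is a multiple of lcm(3, 2) = 6 and divides |G| = 12.
Closing under the operation: H = {1, 3, 9, 17, 23, 25}, so |H| = 6.

6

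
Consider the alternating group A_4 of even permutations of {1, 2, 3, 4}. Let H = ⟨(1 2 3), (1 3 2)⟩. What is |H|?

|⟨(1 2 3)⟩| = 3 and |⟨(1 3 2)⟩| = 3, so |H| is a multiple of lcm(3, 3) = 3 and divides |G| = 12.
Closing under the operation: H = {e, (1 2 3), (1 3 2)}, so |H| = 3.

3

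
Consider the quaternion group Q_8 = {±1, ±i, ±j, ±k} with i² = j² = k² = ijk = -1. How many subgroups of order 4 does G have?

3

|G| = 8 and 4 | 8, so subgroups of order 4 are possible by Lagrange.
The subgroups of order 4 are: {1, -1, i, -i}; {1, -1, j, -j}; {1, -1, k, -k}.
So G has 3 subgroups of order 4.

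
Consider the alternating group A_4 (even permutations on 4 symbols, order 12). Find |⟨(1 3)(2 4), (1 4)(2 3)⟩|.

4

|⟨(1 3)(2 4)⟩| = 2 and |⟨(1 4)(2 3)⟩| = 2, so |H| is a multiple of lcm(2, 2) = 2 and divides |G| = 12.
Closing under the operation: H = {e, (1 2)(3 4), (1 3)(2 4), (1 4)(2 3)}, so |H| = 4.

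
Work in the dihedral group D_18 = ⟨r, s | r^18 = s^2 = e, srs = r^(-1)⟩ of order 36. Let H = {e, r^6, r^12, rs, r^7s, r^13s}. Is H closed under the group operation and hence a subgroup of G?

Yes

|H| = 6 divides |G| = 36, consistent with Lagrange.
H contains the identity, every element's inverse is in H, and H is closed under ·: it is a subgroup.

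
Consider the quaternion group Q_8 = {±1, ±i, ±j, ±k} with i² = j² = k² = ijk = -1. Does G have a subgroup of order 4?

Yes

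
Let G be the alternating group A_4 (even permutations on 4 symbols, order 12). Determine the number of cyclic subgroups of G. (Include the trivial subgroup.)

8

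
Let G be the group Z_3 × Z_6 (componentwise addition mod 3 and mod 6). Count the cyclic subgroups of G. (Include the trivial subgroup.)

10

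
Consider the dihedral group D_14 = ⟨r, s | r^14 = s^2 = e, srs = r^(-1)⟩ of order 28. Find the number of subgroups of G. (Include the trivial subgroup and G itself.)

|G| = 28, so by Lagrange every subgroup order divides 28. Divisors: 1, 2, 4, 7, 14, 28.
Subgroups by order — order 1: 1; order 2: 15; order 4: 7; order 7: 1; order 14: 3; order 28: 1.
Total: 1 + 15 + 7 + 1 + 3 + 1 = 28.

28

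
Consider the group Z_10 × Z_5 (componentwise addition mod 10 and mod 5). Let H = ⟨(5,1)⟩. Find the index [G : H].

|⟨(5,1)⟩| = 10 and |G| = 50.
By Lagrange, [G : H] = |G|/|H| = 50/10 = 5.

5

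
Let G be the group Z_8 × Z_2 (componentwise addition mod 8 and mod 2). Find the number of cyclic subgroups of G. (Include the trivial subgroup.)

8

A cyclic subgroup of order d is generated by each of its φ(d) elements of order d, so the cyclic subgroups of order d number (#elements of order d)/φ(d).
Cyclic subgroups by order — order 1: 1; order 2: 3; order 4: 2; order 8: 2.
Total: 8.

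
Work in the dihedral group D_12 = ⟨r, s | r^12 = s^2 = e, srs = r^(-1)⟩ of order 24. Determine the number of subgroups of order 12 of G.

3

|G| = 24 and 12 | 24, so subgroups of order 12 are possible by Lagrange.
The subgroups of order 12 are: {e, r, r^2, r^3, r^4, r^5, r^6, r^7, r^8, r^9, r^10, r^11}; {e, r^2, r^4, r^6, r^8, r^10, s, r^2s, r^4s, r^6s, r^8s, r^10s}; {e, r^2, r^4, r^6, r^8, r^10, rs, r^3s, r^5s, r^7s, r^9s, r^11s}.
So G has 3 subgroups of order 12.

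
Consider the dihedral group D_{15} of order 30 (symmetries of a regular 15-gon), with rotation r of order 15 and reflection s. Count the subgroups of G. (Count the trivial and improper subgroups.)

28

|G| = 30, so by Lagrange every subgroup order divides 30. Divisors: 1, 2, 3, 5, 6, 10, 15, 30.
Subgroups by order — order 1: 1; order 2: 15; order 3: 1; order 5: 1; order 6: 5; order 10: 3; order 15: 1; order 30: 1.
Total: 1 + 15 + 1 + 1 + 5 + 3 + 1 + 1 = 28.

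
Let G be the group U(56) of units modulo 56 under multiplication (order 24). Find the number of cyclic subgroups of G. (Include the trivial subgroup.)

Each element a generates a cyclic subgroup ⟨a⟩; distinct elements may generate the same one (a cyclic group of order d has φ(d) generators).
Cyclic subgroups by order — order 1: 1; order 2: 7; order 3: 1; order 6: 7.
Total: 16.

16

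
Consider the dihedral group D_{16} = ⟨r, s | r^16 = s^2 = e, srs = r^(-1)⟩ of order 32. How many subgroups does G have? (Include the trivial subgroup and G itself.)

|G| = 32, so by Lagrange every subgroup order divides 32. Divisors: 1, 2, 4, 8, 16, 32.
Subgroups by order — order 1: 1; order 2: 17; order 4: 9; order 8: 5; order 16: 3; order 32: 1.
Total: 1 + 17 + 9 + 5 + 3 + 1 = 36.

36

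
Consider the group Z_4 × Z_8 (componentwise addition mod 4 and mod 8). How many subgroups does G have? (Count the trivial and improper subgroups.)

22

|G| = 32, so by Lagrange every subgroup order divides 32. Divisors: 1, 2, 4, 8, 16, 32.
Subgroups by order — order 1: 1; order 2: 3; order 4: 7; order 8: 7; order 16: 3; order 32: 1.
Total: 1 + 3 + 7 + 7 + 3 + 1 = 22.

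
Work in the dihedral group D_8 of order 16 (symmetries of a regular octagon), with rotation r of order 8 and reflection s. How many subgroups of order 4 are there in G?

|G| = 16 and 4 | 16, so subgroups of order 4 are possible by Lagrange.
The subgroups of order 4 are: {e, r^2, r^4, r^6}; {e, r^4, r^2s, r^6s}; {e, r^4, r^3s, r^7s}; {e, r^4, s, r^4s}; … (5 in all).
So G has 5 subgroups of order 4.

5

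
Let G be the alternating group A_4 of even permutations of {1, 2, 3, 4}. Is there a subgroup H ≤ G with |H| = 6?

6 | 12, so Lagrange does not rule it out; but checking all subgroups of G, none has order 6.
(A_4 is the standard example that the converse of Lagrange fails.)

No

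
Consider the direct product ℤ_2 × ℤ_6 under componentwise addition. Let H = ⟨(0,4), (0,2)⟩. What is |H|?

3

|⟨(0,4)⟩| = 3 and |⟨(0,2)⟩| = 3, so |H| is a multiple of lcm(3, 3) = 3 and divides |G| = 12.
Closing under the operation: H = {(0,0), (0,2), (0,4)}, so |H| = 3.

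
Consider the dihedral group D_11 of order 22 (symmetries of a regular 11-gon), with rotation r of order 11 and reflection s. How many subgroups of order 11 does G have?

|G| = 22 and 11 | 22, so subgroups of order 11 are possible by Lagrange.
The subgroups of order 11 are: {e, r, r^2, r^3, r^4, r^5, r^6, r^7, r^8, r^9, r^10}.
So G has 1 subgroup of order 11.

1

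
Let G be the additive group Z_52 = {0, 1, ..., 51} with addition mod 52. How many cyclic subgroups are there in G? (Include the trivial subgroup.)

6

Each element a generates a cyclic subgroup ⟨a⟩; distinct elements may generate the same one (a cyclic group of order d has φ(d) generators).
Cyclic subgroups by order — order 1: 1; order 2: 1; order 4: 1; order 13: 1; order 26: 1; order 52: 1.
Total: 6.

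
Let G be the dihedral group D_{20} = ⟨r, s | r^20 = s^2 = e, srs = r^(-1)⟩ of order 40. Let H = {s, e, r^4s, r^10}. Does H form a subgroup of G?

Closure fails: s · r^10 = r^10s ∉ H. So H is not a subgroup.

No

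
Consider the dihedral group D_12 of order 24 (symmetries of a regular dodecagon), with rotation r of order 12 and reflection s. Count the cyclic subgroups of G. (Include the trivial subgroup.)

18

Group the elements of G by the cyclic subgroup they generate; each cyclic subgroup of order d accounts for φ(d) elements.
Cyclic subgroups by order — order 1: 1; order 2: 13; order 3: 1; order 4: 1; order 6: 1; order 12: 1.
Total: 18.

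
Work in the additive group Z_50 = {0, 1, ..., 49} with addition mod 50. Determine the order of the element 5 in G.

In Z_50, the order of an element a is n/gcd(a, n).
gcd(5, 50) = 5, so |⟨5⟩| = 50/5 = 10.

10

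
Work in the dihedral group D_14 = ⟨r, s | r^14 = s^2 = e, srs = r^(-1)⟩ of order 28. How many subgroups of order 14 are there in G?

|G| = 28 and 14 | 28, so subgroups of order 14 are possible by Lagrange.
The subgroups of order 14 are: {e, r, r^2, r^3, r^4, r^5, r^6, r^7, r^8, r^9, r^10, r^11, r^12, r^13}; {e, r^2, r^4, r^6, r^8, r^10, r^12, s, r^2s, r^4s, r^6s, r^8s, r^10s, r^12s}; {e, r^2, r^4, r^6, r^8, r^10, r^12, rs, r^3s, r^5s, r^7s, r^9s, r^11s, r^13s}.
So G has 3 subgroups of order 14.

3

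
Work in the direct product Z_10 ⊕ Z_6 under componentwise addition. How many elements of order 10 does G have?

12

An element (a,b) has order lcm(ord(a), ord(b)); count pairs with lcm equal to 10.
Enumerating gives 12 such elements.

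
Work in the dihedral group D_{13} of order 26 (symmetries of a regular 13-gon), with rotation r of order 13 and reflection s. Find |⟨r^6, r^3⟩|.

|⟨r^6⟩| = 13 and |⟨r^3⟩| = 13, so |H| is a multiple of lcm(13, 13) = 13 and divides |G| = 26.
Closing under the operation: H = {e, r, r^2, r^3, r^4, r^5, r^6, r^7, r^8, r^9, r^10, r^11, r^12}, so |H| = 13.

13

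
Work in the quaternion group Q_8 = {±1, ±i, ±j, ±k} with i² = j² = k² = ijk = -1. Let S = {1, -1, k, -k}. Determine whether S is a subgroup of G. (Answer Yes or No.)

Yes

|S| = 4 divides |G| = 8, consistent with Lagrange.
S contains the identity, every element's inverse is in S, and S is closed under ·: it is a subgroup.
In fact S = ⟨-k⟩.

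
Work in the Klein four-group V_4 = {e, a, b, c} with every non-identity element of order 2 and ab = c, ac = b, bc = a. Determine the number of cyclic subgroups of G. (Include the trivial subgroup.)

Group the elements of G by the cyclic subgroup they generate; each cyclic subgroup of order d accounts for φ(d) elements.
Cyclic subgroups by order — order 1: 1; order 2: 3.
Total: 4.

4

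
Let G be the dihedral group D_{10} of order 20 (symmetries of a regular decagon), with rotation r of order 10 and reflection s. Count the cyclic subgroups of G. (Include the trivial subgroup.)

Each element a generates a cyclic subgroup ⟨a⟩; distinct elements may generate the same one (a cyclic group of order d has φ(d) generators).
Cyclic subgroups by order — order 1: 1; order 2: 11; order 5: 1; order 10: 1.
Total: 14.

14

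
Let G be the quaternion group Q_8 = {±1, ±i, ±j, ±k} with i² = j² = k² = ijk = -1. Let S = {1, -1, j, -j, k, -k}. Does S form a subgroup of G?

|S| = 6 does not divide |G| = 8, so by Lagrange S is not a subgroup.

No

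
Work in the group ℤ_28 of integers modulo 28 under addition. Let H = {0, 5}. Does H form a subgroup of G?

5 ∈ H but its inverse 23 ∉ H, so H is not a subgroup.

No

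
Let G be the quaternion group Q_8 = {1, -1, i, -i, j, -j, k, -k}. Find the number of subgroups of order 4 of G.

|G| = 8 and 4 | 8, so subgroups of order 4 are possible by Lagrange.
The subgroups of order 4 are: {1, -1, i, -i}; {1, -1, j, -j}; {1, -1, k, -k}.
So G has 3 subgroups of order 4.

3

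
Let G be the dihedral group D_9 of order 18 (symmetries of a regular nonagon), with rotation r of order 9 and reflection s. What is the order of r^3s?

Computing powers of r^3s: the smallest k with (r^3s)^k = e is k = 2.

2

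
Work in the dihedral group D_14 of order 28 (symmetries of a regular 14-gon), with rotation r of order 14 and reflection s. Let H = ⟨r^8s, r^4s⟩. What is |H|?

14

|⟨r^8s⟩| = 2 and |⟨r^4s⟩| = 2, so |H| is a multiple of lcm(2, 2) = 2 and divides |G| = 28.
Closing under the operation: H = {e, r^2, r^4, r^6, r^8, r^10, r^12, s, r^2s, r^4s, r^6s, r^8s, r^10s, r^12s}, so |H| = 14.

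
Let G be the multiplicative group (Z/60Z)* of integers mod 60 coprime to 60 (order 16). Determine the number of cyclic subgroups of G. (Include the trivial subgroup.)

Each element a generates a cyclic subgroup ⟨a⟩; distinct elements may generate the same one (a cyclic group of order d has φ(d) generators).
Cyclic subgroups by order — order 1: 1; order 2: 7; order 4: 4.
Total: 12.

12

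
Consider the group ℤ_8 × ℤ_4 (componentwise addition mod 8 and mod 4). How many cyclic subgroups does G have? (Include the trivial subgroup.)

14

A cyclic subgroup of order d is generated by each of its φ(d) elements of order d, so the cyclic subgroups of order d number (#elements of order d)/φ(d).
Cyclic subgroups by order — order 1: 1; order 2: 3; order 4: 6; order 8: 4.
Total: 14.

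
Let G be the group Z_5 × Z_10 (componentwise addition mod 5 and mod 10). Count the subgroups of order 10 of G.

6

|G| = 50 and 10 | 50, so subgroups of order 10 are possible by Lagrange.
The subgroups of order 10 are: {(0,0), (0,1), (0,2), (0,3), (0,4), (0,5), (0,6), (0,7), (0,8), (0,9)}; {(0,0), (0,5), (1,0), (1,5), (2,0), (2,5), (3,0), (3,5), (4,0), (4,5)}; {(0,0), (0,5), (1,1), (1,6), (2,2), (2,7), (3,3), (3,8), (4,4), (4,9)}; {(0,0), (0,5), (1,2), (1,7), (2,4), (2,9), (3,1), (3,6), (4,3), (4,8)}; … (6 in all).
So G has 6 subgroups of order 10.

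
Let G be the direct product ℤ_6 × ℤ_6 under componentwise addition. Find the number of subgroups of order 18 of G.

|G| = 36 and 18 | 36, so subgroups of order 18 are possible by Lagrange.
The subgroups of order 18 are: {(0,0), (0,1), (0,2), (0,3), (0,4), (0,5), (2,0), (2,1), (2,2), (2,3), (2,4), (2,5), (4,0), (4,1), (4,2), (4,3), (4,4), (4,5)}; {(0,0), (0,2), (0,4), (1,0), (1,2), (1,4), (2,0), (2,2), (2,4), (3,0), (3,2), (3,4), (4,0), (4,2), (4,4), (5,0), (5,2), (5,4)}; {(0,0), (0,2), (0,4), (1,1), (1,3), (1,5), (2,0), (2,2), (2,4), (3,1), (3,3), (3,5), (4,0), (4,2), (4,4), (5,1), (5,3), (5,5)}.
So G has 3 subgroups of order 18.

3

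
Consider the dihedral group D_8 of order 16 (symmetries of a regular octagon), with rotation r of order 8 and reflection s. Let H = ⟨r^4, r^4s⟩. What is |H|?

4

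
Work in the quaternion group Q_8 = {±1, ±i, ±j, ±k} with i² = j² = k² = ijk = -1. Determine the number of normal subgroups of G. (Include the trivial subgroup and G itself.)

G has 6 subgroups. Checking conjugation-invariance by order — order 1: 1/1 normal; order 2: 1/1 normal; order 4: 3/3 normal; order 8: 1/1 normal.
Total normal subgroups: 6.

6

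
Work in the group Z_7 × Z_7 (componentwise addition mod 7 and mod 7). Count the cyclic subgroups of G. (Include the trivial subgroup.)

9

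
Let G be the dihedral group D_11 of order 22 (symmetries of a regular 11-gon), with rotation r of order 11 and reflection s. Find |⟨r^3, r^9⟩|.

11

|⟨r^3⟩| = 11 and |⟨r^9⟩| = 11, so |H| is a multiple of lcm(11, 11) = 11 and divides |G| = 22.
Closing under the operation: H = {e, r, r^2, r^3, r^4, r^5, r^6, r^7, r^8, r^9, r^10}, so |H| = 11.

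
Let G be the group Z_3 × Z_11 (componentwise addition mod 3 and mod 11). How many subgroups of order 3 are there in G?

1

|G| = 33 and 3 | 33, so subgroups of order 3 are possible by Lagrange.
The subgroups of order 3 are: {(0,0), (1,0), (2,0)}.
So G has 1 subgroup of order 3.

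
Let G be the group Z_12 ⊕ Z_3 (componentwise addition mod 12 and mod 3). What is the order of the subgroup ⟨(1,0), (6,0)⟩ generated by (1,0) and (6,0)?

12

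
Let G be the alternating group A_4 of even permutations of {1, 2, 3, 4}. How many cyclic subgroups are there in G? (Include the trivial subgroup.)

8

A cyclic subgroup of order d is generated by each of its φ(d) elements of order d, so the cyclic subgroups of order d number (#elements of order d)/φ(d).
Cyclic subgroups by order — order 1: 1; order 2: 3; order 3: 4.
Total: 8.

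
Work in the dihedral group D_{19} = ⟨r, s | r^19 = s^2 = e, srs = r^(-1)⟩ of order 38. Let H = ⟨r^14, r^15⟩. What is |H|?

|⟨r^14⟩| = 19 and |⟨r^15⟩| = 19, so |H| is a multiple of lcm(19, 19) = 19 and divides |G| = 38.
Closing under the operation: H = {e, r, r^2, r^3, r^4, r^5, r^6, r^7, r^8, r^9, r^10, r^11, r^12, r^13, r^14, r^15, r^16, r^17, r^18}, so |H| = 19.

19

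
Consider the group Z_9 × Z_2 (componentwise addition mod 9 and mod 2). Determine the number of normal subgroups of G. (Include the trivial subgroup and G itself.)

G is abelian, so every subgroup is normal.
G has 6 subgroups in total, hence 6 normal subgroups.

6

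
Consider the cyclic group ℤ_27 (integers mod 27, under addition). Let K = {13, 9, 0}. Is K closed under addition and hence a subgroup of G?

9 ∈ K but its inverse 18 ∉ K, so K is not a subgroup.

No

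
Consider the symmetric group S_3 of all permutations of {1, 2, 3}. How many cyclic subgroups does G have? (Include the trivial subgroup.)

5

Group the elements of G by the cyclic subgroup they generate; each cyclic subgroup of order d accounts for φ(d) elements.
Cyclic subgroups by order — order 1: 1; order 2: 3; order 3: 1.
Total: 5.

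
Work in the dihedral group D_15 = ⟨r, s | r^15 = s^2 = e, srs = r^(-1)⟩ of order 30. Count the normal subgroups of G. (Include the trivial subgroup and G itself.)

G has 28 subgroups. Checking conjugation-invariance by order — order 1: 1/1 normal; order 2: 0/15 normal; order 3: 1/1 normal; order 5: 1/1 normal; order 6: 0/5 normal; order 10: 0/3 normal; order 15: 1/1 normal; order 30: 1/1 normal.
Total normal subgroups: 5.

5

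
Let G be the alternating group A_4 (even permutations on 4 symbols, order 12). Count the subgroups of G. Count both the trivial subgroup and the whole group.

10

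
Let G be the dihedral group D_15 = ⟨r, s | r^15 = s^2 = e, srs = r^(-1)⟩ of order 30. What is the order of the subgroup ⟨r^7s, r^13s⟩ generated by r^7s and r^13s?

|⟨r^7s⟩| = 2 and |⟨r^13s⟩| = 2, so |H| is a multiple of lcm(2, 2) = 2 and divides |G| = 30.
Closing under the operation: H = {e, r^3, r^6, r^9, r^12, rs, r^4s, r^7s, r^10s, r^13s}, so |H| = 10.

10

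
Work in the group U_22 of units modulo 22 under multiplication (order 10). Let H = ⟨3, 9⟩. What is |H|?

|⟨3⟩| = 5 and |⟨9⟩| = 5, so |H| is a multiple of lcm(5, 5) = 5 and divides |G| = 10.
Closing under the operation: H = {1, 3, 5, 9, 15}, so |H| = 5.

5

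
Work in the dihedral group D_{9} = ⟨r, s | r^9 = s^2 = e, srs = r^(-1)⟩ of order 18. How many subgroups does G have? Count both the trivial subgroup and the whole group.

|G| = 18, so by Lagrange every subgroup order divides 18. Divisors: 1, 2, 3, 6, 9, 18.
Subgroups by order — order 1: 1; order 2: 9; order 3: 1; order 6: 3; order 9: 1; order 18: 1.
Total: 1 + 9 + 1 + 3 + 1 + 1 = 16.

16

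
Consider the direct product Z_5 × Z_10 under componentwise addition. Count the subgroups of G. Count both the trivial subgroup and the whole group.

16

|G| = 50, so by Lagrange every subgroup order divides 50. Divisors: 1, 2, 5, 10, 25, 50.
Subgroups by order — order 1: 1; order 2: 1; order 5: 6; order 10: 6; order 25: 1; order 50: 1.
Total: 1 + 1 + 6 + 6 + 1 + 1 = 16.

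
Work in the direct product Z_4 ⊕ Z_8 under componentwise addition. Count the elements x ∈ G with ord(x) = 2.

An element (a,b) has order lcm(ord(a), ord(b)); count pairs with lcm equal to 2.
Enumerating gives 3 such elements.

3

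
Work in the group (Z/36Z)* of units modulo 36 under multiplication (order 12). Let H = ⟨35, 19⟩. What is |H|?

4

|⟨35⟩| = 2 and |⟨19⟩| = 2, so |H| is a multiple of lcm(2, 2) = 2 and divides |G| = 12.
Closing under the operation: H = {1, 17, 19, 35}, so |H| = 4.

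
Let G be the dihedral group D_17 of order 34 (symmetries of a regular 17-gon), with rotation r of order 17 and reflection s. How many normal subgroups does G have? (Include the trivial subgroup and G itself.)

3

G has 20 subgroups. Checking conjugation-invariance by order — order 1: 1/1 normal; order 2: 0/17 normal; order 17: 1/1 normal; order 34: 1/1 normal.
Total normal subgroups: 3.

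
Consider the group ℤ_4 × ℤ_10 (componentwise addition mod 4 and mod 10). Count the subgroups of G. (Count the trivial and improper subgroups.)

16

|G| = 40, so by Lagrange every subgroup order divides 40. Divisors: 1, 2, 4, 5, 8, 10, 20, 40.
Subgroups by order — order 1: 1; order 2: 3; order 4: 3; order 5: 1; order 8: 1; order 10: 3; order 20: 3; order 40: 1.
Total: 1 + 3 + 3 + 1 + 1 + 3 + 3 + 1 = 16.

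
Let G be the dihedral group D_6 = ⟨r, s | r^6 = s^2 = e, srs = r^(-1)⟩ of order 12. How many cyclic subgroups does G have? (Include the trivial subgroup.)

10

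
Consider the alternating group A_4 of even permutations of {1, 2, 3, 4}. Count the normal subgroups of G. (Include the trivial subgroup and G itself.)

3

G has 10 subgroups. Checking conjugation-invariance by order — order 1: 1/1 normal; order 2: 0/3 normal; order 3: 0/4 normal; order 4: 1/1 normal; order 12: 1/1 normal.
Total normal subgroups: 3.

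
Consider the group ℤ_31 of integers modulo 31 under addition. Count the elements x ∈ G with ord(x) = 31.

In a cyclic group of order 31, the number of elements of order d (for d | 31) is φ(d).
φ(31) = 30.

30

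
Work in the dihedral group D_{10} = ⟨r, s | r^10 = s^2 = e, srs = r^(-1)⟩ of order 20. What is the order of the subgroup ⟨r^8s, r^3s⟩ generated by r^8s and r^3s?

|⟨r^8s⟩| = 2 and |⟨r^3s⟩| = 2, so |H| is a multiple of lcm(2, 2) = 2 and divides |G| = 20.
Closing under the operation: H = {e, r^5, r^3s, r^8s}, so |H| = 4.

4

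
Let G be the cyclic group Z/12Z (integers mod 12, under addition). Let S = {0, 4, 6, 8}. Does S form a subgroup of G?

Closure fails: 4 + 6 = 10 ∉ S. So S is not a subgroup.

No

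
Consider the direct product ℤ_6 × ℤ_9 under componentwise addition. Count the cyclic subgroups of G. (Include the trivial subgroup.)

16

Group the elements of G by the cyclic subgroup they generate; each cyclic subgroup of order d accounts for φ(d) elements.
Cyclic subgroups by order — order 1: 1; order 2: 1; order 3: 4; order 6: 4; order 9: 3; order 18: 3.
Total: 16.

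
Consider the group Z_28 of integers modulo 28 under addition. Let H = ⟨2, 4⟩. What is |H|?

|⟨2⟩| = 14 and |⟨4⟩| = 7, so |H| is a multiple of lcm(14, 7) = 14 and divides |G| = 28.
Closing under the operation: H = {0, 2, 4, 6, 8, 10, 12, 14, 16, 18, 20, 22, 24, 26}, so |H| = 14.

14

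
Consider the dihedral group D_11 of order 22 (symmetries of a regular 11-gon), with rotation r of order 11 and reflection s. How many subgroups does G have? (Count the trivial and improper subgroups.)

|G| = 22, so by Lagrange every subgroup order divides 22. Divisors: 1, 2, 11, 22.
Subgroups by order — order 1: 1; order 2: 11; order 11: 1; order 22: 1.
Total: 1 + 11 + 1 + 1 = 14.

14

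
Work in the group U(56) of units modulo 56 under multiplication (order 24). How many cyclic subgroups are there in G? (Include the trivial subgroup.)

16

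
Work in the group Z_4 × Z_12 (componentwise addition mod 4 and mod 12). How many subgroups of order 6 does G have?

3

|G| = 48 and 6 | 48, so subgroups of order 6 are possible by Lagrange.
The subgroups of order 6 are: {(0,0), (0,2), (0,4), (0,6), (0,8), (0,10)}; {(0,0), (0,4), (0,8), (2,0), (2,4), (2,8)}; {(0,0), (0,4), (0,8), (2,2), (2,6), (2,10)}.
So G has 3 subgroups of order 6.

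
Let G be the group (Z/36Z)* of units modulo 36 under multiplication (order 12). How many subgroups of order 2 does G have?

|G| = 12 and 2 | 12, so subgroups of order 2 are possible by Lagrange.
The subgroups of order 2 are: {1, 17}; {1, 19}; {1, 35}.
So G has 3 subgroups of order 2.

3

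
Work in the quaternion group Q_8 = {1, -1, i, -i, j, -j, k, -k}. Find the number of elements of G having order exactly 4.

6

The elements of order 4 are: i, -i, j, -j, k, -k.
That's 6.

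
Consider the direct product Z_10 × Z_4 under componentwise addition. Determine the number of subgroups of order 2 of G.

3

|G| = 40 and 2 | 40, so subgroups of order 2 are possible by Lagrange.
The subgroups of order 2 are: {(0,0), (0,2)}; {(0,0), (5,0)}; {(0,0), (5,2)}.
So G has 3 subgroups of order 2.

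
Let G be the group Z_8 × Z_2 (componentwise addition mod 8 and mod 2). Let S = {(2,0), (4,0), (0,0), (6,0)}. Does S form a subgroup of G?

|S| = 4 divides |G| = 16, consistent with Lagrange.
S contains the identity, every element's inverse is in S, and S is closed under +: it is a subgroup.
In fact S = ⟨(6,0)⟩.

Yes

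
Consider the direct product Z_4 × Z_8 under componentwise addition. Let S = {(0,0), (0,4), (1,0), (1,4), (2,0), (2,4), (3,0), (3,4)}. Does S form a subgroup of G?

Yes

|S| = 8 divides |G| = 32, consistent with Lagrange.
S contains the identity, every element's inverse is in S, and S is closed under +: it is a subgroup.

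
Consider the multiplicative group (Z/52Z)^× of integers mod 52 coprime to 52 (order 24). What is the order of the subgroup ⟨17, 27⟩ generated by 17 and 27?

12

|⟨17⟩| = 6 and |⟨27⟩| = 2, so |H| is a multiple of lcm(6, 2) = 6 and divides |G| = 24.
Closing under the operation: H = {1, 3, 9, 17, 23, 25, 27, 29, 35, 43, 49, 51}, so |H| = 12.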